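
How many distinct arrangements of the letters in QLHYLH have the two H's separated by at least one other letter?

Total arrangements of QLHYLH: 6!/(2!·2!) = 180.
If the two H's are adjacent, glue them into one block, leaving 5 items to arrange: (5)!/(2!) = 60 ways.
Hence 180 − 60 = 120.

120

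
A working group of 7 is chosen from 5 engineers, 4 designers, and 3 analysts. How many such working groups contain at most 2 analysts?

Split by how many analysts are chosen (0 through 2).
Sum: C(3,0)·C(9,7) + C(3,1)·C(9,6) + C(3,2)·C(9,5) = 36 + 252 + 378 = 666.

666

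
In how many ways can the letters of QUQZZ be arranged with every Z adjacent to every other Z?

Treat the 2 copies of Z as a single block. The multiset to arrange is then {ZZ, Q, Q, U}, 4 items in all.
That gives (4)!/(2!) = 12 arrangements.

12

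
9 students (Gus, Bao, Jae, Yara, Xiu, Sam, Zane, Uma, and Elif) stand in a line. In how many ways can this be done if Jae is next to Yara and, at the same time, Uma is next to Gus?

20160

Treat {Jae,Yara} as one block (2 orders) and {Uma,Gus} as another (2 orders).
That leaves 7 units to arrange: 2 × 2 × 7! = 4 × 5040 = 20160.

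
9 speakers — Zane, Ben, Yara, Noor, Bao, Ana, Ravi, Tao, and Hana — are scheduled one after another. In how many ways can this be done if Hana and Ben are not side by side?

282240

There are 9! = 362880 arrangements in all. If Hana and Ben are adjacent, merging them into one block gives 2·(8)! = 80640 arrangements.
So 362880 − 80640 = 282240 arrangements keep them apart.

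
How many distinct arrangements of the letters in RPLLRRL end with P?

Fix P in the last position and arrange the remaining 6 letters.
Those 6 letters have L appearing 3 times and R appearing 3 times, giving (6)!/(3!·3!) = 20.

20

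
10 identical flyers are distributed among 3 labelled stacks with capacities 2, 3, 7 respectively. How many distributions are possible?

By stars and bars, unrestricted non-negative solutions to x_1+…+x_3 = 10 number C(10+2,2) = 66.
Subtract solutions that violate a single cap (substitute x_i' = x_i − (cap_i+1)): x_1 ≥ 3 gives C(9,2) = 36; x_2 ≥ 4 gives C(8,2) = 28; x_3 ≥ 8 gives C(4,2) = 6. Together 70.
Add back pairs where two caps are both exceeded: 10 + 0 + 0 = 10.
By inclusion–exclusion the count is 66 − 70 + 10 = 6.

6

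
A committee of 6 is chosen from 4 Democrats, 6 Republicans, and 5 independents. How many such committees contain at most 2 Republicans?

2730

Split by how many Republicans are chosen (0 through 2).
Sum: C(6,0)·C(9,6) + C(6,1)·C(9,5) + C(6,2)·C(9,4) = 84 + 756 + 1890 = 2730.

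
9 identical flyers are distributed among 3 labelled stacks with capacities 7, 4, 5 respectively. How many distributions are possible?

27

By stars and bars, unrestricted non-negative solutions to x_1+…+x_3 = 9 number C(9+2,2) = 55.
Subtract solutions that violate a single cap (substitute x_i' = x_i − (cap_i+1)): x_1 ≥ 8 gives C(3,2) = 3; x_2 ≥ 5 gives C(6,2) = 15; x_3 ≥ 6 gives C(5,2) = 10. Together 28.
No two caps can be exceeded simultaneously, so the pair terms are all 0.
By inclusion–exclusion the count is 55 − 28 + 0 = 27.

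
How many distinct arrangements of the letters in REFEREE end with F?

Fix F in the last position and arrange the remaining 6 letters.
Those 6 letters have E appearing 4 times and R appearing twice, giving (6)!/(4!·2!) = 15.

15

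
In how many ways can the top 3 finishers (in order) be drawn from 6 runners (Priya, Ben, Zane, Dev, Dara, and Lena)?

120

There are 6 choices for 1st place, 5 for 2nd, and 4 for 3rd.
That gives 6 × 5 × 4 = 120.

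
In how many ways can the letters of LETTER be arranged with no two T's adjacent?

120

There are 6!/(2!·2!) = 180 arrangements of LETTER in total.
Arrangements with the T's together: treat TT as one letter, giving (5)!/(2!) = 60.
Hence 180 − 60 = 120.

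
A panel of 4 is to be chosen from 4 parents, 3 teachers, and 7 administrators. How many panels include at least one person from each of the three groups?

With no constraint there are C(14,4) = 1001 possible selections.
Selections missing a whole group: no parents → C(10,4) = 210; no teachers → C(11,4) = 330; no administrators → C(7,4) = 35.
Add back selections omitting two groups (i.e. drawn from a single group): C(4,4) + C(3,4) + C(7,4) = 36.
By inclusion–exclusion: 1001 − 575 + 36 = 462.

462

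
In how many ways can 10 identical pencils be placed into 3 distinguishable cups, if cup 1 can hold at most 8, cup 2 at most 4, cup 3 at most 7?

36

By stars and bars, unrestricted non-negative solutions to x_1+…+x_3 = 10 number C(10+2,2) = 66.
Subtract solutions that violate a single cap (substitute x_i' = x_i − (cap_i+1)): x_1 ≥ 9 gives C(3,2) = 3; x_2 ≥ 5 gives C(7,2) = 21; x_3 ≥ 8 gives C(4,2) = 6. Together 30.
No two caps can be exceeded simultaneously, so the pair terms are all 0.
By inclusion–exclusion the count is 66 − 30 + 0 = 36.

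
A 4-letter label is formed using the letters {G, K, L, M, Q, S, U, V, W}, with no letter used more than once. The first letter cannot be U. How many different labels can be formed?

2688

The first letter has 9−1 = 8 choices (anything except U).
The remaining 3 letters are filled from the other 8 symbols without repetition: 8 × 7 × 6 = 336.
Total: 8 × 336 = 2688.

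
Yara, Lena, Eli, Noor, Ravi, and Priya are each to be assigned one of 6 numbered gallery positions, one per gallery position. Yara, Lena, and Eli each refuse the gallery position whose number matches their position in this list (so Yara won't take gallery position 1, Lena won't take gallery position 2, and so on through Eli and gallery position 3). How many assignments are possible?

426

Let Aᵢ (for i ∈ {1, 2, 3}) be the placements that put person i in their forbidden gallery position. Any j of these fix j positions, leaving (6−j)! ways to fill the rest, and there are C(3,j) ways to pick which j.
By inclusion–exclusion, the number of valid placements is Σ_{j=0}^{3} (−1)^j C(3,j)·(6−j)!.
Computing: 720 − 360 + 72 − 6 = 426.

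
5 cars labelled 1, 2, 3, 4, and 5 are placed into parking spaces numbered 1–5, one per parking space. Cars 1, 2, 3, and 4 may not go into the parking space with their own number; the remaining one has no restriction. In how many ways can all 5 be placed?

Let Aᵢ (for 1 ≤ i ≤ 4) be the placements that put car i in its forbidden parking space. Any j of these fix j positions, leaving (5−j)! ways to fill the rest, and there are C(4,j) ways to pick which j.
By inclusion–exclusion, the number of valid placements is Σ_{j=0}^{4} (−1)^j C(4,j)·(5−j)!.
Computing: 120 − 96 + 36 − 8 + 1 = 53.

53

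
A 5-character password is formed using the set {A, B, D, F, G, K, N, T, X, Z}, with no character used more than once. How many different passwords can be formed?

Choose and order 5 of the 10 symbols: the first character has 10 options, the next 9, and so on down to 6.
10 × 9 × 8 × 7 × 6 = 30240.

30240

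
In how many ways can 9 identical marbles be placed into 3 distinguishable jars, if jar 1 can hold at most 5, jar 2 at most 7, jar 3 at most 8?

Ignoring the caps, the number of non-negative solutions to x_1+…+x_3 = 9 is C(11,2) = 55.
Subtract solutions that violate a single cap (substitute x_i' = x_i − (cap_i+1)): x_1 ≥ 6 gives C(5,2) = 10; x_2 ≥ 8 gives C(3,2) = 3; x_3 ≥ 9 gives C(2,2) = 1. Together 14.
No two caps can be exceeded simultaneously, so the pair terms are all 0.
By inclusion–exclusion the count is 55 − 14 + 0 = 41.

41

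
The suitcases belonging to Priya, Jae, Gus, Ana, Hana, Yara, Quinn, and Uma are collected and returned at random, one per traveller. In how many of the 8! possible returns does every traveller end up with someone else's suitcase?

14833

This is the derangement count D_8: permutations of 8 items with no fixed point.
By inclusion–exclusion this is Σ_{j=0}^{8} (−1)^j C(8,j)·(8−j)!.
Computing: 40320 − 40320 + 20160 − 6720 + 1680 − 336 + 56 − 8 + 1 = 14833.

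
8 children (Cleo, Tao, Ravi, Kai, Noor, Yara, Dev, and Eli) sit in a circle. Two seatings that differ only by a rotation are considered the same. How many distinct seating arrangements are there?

Fix one person's seat to break rotational symmetry; the remaining 7 people can be arranged in (7)! = 5040 ways.

5040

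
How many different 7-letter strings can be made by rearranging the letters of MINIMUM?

MINIMUM has 7 letters with I appearing twice and M appearing 3 times.
The number of distinct arrangements is 7!/(3!·2!) = 5040/12 = 420.

420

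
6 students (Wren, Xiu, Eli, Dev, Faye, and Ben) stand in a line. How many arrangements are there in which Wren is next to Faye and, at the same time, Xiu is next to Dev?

96

Treat {Wren,Faye} as one block (2 orders) and {Xiu,Dev} as another (2 orders).
That leaves 4 units to arrange: 2 × 2 × 4! = 4 × 24 = 96.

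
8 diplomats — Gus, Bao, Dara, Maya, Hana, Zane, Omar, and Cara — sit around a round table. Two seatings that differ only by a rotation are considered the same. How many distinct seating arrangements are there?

5040

Fix one person's seat to break rotational symmetry; the remaining 7 people can be arranged in (7)! = 5040 ways.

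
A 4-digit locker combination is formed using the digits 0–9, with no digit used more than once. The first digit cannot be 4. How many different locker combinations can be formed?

4536

The first digit has 10−1 = 9 choices (anything except 4).
The remaining 3 digits are filled from the other 9 symbols without repetition: 9 × 8 × 7 = 504.
Total: 9 × 504 = 4536.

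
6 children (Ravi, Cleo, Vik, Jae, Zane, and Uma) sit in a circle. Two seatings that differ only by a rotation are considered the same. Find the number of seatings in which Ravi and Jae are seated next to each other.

48

Treat {Ravi, Jae} as one unit (2 internal orders) and seat the resulting 5 units around the table: (4)! circular arrangements.
So 2 × (4)! = 2 × 24 = 48.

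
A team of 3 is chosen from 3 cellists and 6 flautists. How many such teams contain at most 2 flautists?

64

Split by how many flautists are chosen (0 through 2).
Sum: C(6,0)·C(3,3) + C(6,1)·C(3,2) + C(6,2)·C(3,1) = 1 + 18 + 45 = 64.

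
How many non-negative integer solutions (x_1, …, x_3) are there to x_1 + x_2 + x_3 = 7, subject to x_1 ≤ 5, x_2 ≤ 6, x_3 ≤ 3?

By stars and bars, unrestricted non-negative solutions to x_1+…+x_3 = 7 number C(7+2,2) = 36.
Subtract solutions that violate a single cap (substitute x_i' = x_i − (cap_i+1)): x_1 ≥ 6 gives C(3,2) = 3; x_2 ≥ 7 gives C(2,2) = 1; x_3 ≥ 4 gives C(5,2) = 10. Together 14.
No two caps can be exceeded simultaneously, so the pair terms are all 0.
By inclusion–exclusion the count is 36 − 14 + 0 = 22.

22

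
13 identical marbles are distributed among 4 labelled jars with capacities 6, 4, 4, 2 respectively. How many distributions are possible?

19

By stars and bars, unrestricted non-negative solutions to x_1+…+x_4 = 13 number C(13+3,3) = 560.
Subtract solutions that violate a single cap (substitute x_i' = x_i − (cap_i+1)): x_1 ≥ 7 gives C(9,3) = 84; x_2 ≥ 5 gives C(11,3) = 165; x_3 ≥ 5 gives C(11,3) = 165; x_4 ≥ 3 gives C(13,3) = 286. Together 700.
Add back pairs where two caps are both exceeded: 4 + 4 + 20 + 20 + 56 + 56 = 160.
Subtract triples: 0 + 0 + 0 + 1 = 1.
By inclusion–exclusion the count is 560 − 700 + 160 − 1 = 19.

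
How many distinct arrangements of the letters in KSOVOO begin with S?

20

Fix S in the first position and arrange the remaining 5 letters.
Those 5 letters have O appearing 3 times, giving (5)!/(3!) = 20.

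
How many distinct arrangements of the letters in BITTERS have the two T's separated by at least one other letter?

There are 7!/(2!) = 2520 arrangements of BITTERS in total.
If the two T's are adjacent, glue them into one block, leaving 6 items to arrange: (6)! = 720 ways.
Hence 2520 − 720 = 1800.

1800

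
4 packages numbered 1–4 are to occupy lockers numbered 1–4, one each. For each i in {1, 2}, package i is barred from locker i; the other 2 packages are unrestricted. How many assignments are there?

Let Aᵢ (for i ∈ {1, 2}) be the placements that put package i in its forbidden locker. Any j of these fix j positions, leaving (4−j)! ways to fill the rest, and there are C(2,j) ways to pick which j.
By inclusion–exclusion, the number of valid placements is Σ_{j=0}^{2} (−1)^j C(2,j)·(4−j)!.
Computing: 24 − 12 + 2 = 14.

14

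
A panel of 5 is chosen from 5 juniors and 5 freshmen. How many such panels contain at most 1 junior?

26

Split by how many juniors are chosen (0 through 1).
Sum: C(5,0)·C(5,5) + C(5,1)·C(5,4) = 1 + 25 = 26.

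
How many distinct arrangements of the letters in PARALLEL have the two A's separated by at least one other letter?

Total arrangements of PARALLEL: 8!/(3!·2!) = 3360.
Arrangements with the A's together: treat AA as one letter, giving (7)!/(3!) = 840.
Hence 3360 − 840 = 2520.

2520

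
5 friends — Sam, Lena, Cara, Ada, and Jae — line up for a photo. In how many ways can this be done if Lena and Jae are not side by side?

Of the 5! = 120 arrangements, those with Lena and Jae adjacent number 2 × 4! = 48 (treat the pair as a block with 2 internal orders).
So 120 − 48 = 72 arrangements keep them apart.

72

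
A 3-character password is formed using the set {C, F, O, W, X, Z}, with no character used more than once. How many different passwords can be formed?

Choose and order 3 of the 6 symbols: the first character has 6 options, the next 5, then 4.
That product is 6 × 5 × 4 = 120.

120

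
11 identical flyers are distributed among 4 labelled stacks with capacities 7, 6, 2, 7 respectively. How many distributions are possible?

Ignoring the caps, the number of non-negative solutions to x_1+…+x_4 = 11 is C(14,3) = 364.
Subtract solutions that violate a single cap (substitute x_i' = x_i − (cap_i+1)): x_1 ≥ 8 gives C(6,3) = 20; x_2 ≥ 7 gives C(7,3) = 35; x_3 ≥ 3 gives C(11,3) = 165; x_4 ≥ 8 gives C(6,3) = 20. Together 240.
Add back pairs where two caps are both exceeded: 0 + 1 + 0 + 4 + 0 + 1 = 6.
By inclusion–exclusion the count is 364 − 240 + 6 = 130.

130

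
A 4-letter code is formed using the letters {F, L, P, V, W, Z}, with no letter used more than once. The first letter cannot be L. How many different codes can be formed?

The first letter has 6−1 = 5 choices (anything except L).
The remaining 3 letters are filled from the other 5 symbols without repetition: 5 × 4 × 3 = 60.
Total: 5 × 60 = 300.

300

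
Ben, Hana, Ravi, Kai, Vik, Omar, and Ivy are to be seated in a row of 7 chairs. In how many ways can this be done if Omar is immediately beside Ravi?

Treat {Omar, Ravi} as a single unit. There are 6 units to order, and the pair itself can be ordered 2 ways.
So the count is 2·(6)! = 1440.

1440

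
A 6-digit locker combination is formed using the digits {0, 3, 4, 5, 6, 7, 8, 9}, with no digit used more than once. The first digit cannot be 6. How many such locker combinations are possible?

17640

The first digit has 8−1 = 7 choices (anything except 6).
The remaining 5 digits are filled from the other 7 symbols without repetition: 7 × 6 × 5 × 4 × 3 = 2520.
Total: 7 × 2520 = 17640.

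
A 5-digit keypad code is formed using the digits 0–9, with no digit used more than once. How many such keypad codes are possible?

30240

This is a permutation of 5 out of 10: P(10,5) = 10!/5!.
That product is 10 × 9 × 8 × 7 × 6 = 30240.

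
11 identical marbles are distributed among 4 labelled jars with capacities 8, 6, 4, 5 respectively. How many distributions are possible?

Without the upper bounds there are C(14,3) = 364 ways to split 11 among 4 jars.
Subtract solutions that violate a single cap (substitute x_i' = x_i − (cap_i+1)): x_1 ≥ 9 gives C(5,3) = 10; x_2 ≥ 7 gives C(7,3) = 35; x_3 ≥ 5 gives C(9,3) = 84; x_4 ≥ 6 gives C(8,3) = 56. Together 185.
Add back pairs where two caps are both exceeded: 0 + 0 + 0 + 0 + 0 + 1 = 1.
By inclusion–exclusion the count is 364 − 185 + 1 = 180.

180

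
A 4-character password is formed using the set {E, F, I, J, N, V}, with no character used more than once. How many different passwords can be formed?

This is a permutation of 4 out of 6: P(6,4) = 6!/2!.
That product is 6 × 5 × 4 × 3 = 360.

360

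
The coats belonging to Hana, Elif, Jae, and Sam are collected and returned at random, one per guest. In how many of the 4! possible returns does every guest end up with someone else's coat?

This is the derangement count D_4: permutations of 4 items with no fixed point.
By inclusion–exclusion this is Σ_{j=0}^{4} (−1)^j C(4,j)·(4−j)!.
Computing: 24 − 24 + 12 − 4 + 1 = 9.

9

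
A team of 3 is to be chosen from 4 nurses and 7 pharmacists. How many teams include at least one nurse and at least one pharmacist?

126

Unrestricted: C(11,3) = 165 ways to pick any 3 of the 11.
Selections missing a whole group: no nurses → C(7,3) = 35; no pharmacists → C(4,3) = 4.
Both groups omitted at once is impossible, so 165 − 39 = 126.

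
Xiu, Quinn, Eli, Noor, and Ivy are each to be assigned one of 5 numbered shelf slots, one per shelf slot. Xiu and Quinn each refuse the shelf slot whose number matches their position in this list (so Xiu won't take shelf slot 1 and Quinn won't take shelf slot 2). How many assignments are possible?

78

Let Aᵢ (for i ∈ {1, 2}) be the placements that put person i in their forbidden shelf slot. Any j of these fix j positions, leaving (5−j)! ways to fill the rest, and there are C(2,j) ways to pick which j.
By inclusion–exclusion, the number of valid placements is Σ_{j=0}^{2} (−1)^j C(2,j)·(5−j)!.
Computing: 120 − 48 + 6 = 78.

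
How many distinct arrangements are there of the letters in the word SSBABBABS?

1260

Letter multiplicities in SSBABBABS: A×2, B×4, S×3.
Dividing 9! = 362880 by 4!·3!·2! = 288 for the repeated letters gives 1260.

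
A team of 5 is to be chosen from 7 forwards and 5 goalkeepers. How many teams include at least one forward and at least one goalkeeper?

770

Unrestricted: C(12,5) = 792 ways to pick any 5 of the 12.
Subtract selections that omit an entire group: no forwards → C(5,5) = 1; no goalkeepers → C(7,5) = 21.
Both groups omitted at once is impossible, so 792 − 22 = 770.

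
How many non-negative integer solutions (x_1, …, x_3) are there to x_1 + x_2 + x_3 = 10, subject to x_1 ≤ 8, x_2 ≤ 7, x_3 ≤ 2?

21

Ignoring the caps, the number of non-negative solutions to x_1+…+x_3 = 10 is C(12,2) = 66.
Subtract solutions that violate a single cap (substitute x_i' = x_i − (cap_i+1)): x_1 ≥ 9 gives C(3,2) = 3; x_2 ≥ 8 gives C(4,2) = 6; x_3 ≥ 3 gives C(9,2) = 36. Together 45.
No two caps can be exceeded simultaneously, so the pair terms are all 0.
By inclusion–exclusion the count is 66 − 45 + 0 = 21.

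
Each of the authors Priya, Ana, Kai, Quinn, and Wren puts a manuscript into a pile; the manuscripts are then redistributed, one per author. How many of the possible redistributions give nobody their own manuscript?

44

Let Aᵢ be the assignments in which author i gets their own manuscript. We want the size of the complement of A₁∪…∪A_5.
By inclusion–exclusion this is Σ_{j=0}^{5} (−1)^j C(5,j)·(5−j)!.
Computing: 120 − 120 + 60 − 20 + 5 − 1 = 44.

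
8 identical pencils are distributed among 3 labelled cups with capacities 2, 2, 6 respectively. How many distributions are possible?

6

Without the upper bounds there are C(10,2) = 45 ways to split 8 among 3 cups.
Subtract solutions that violate a single cap (substitute x_i' = x_i − (cap_i+1)): x_1 ≥ 3 gives C(7,2) = 21; x_2 ≥ 3 gives C(7,2) = 21; x_3 ≥ 7 gives C(3,2) = 3. Together 45.
Add back pairs where two caps are both exceeded: 6 + 0 + 0 = 6.
By inclusion–exclusion the count is 45 − 45 + 6 = 6.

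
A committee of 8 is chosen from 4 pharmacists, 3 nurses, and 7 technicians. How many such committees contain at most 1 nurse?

Split by how many nurses are chosen (0 through 1).
Sum: C(3,0)·C(11,8) + C(3,1)·C(11,7) = 165 + 990 = 1155.

1155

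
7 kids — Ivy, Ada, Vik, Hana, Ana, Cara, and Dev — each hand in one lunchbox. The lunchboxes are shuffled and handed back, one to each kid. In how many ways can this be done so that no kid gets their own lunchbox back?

This is the derangement count D_7: permutations of 7 items with no fixed point.
By inclusion–exclusion this is Σ_{j=0}^{7} (−1)^j C(7,j)·(7−j)!.
Computing: 5040 − 5040 + 2520 − 840 + 210 − 42 + 7 − 1 = 1854.

1854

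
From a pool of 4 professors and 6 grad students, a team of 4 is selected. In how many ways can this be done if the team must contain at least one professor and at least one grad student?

194

Total 4-person selections from all 10: C(10,4) = 210.
Subtract selections that omit an entire group: no professors → C(6,4) = 15; no grad students → C(4,4) = 1.
Both groups omitted at once is impossible, so 210 − 16 = 194.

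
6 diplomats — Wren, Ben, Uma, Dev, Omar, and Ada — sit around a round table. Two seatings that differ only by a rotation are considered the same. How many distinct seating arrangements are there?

120

Around a circle, 6 distinct people have 6!/6 = (5)! = 120 rotationally distinct seatings.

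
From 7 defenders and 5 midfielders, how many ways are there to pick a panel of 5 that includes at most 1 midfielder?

Split by how many midfielders are chosen (0 through 1).
Sum: C(5,0)·C(7,5) + C(5,1)·C(7,4) = 21 + 175 = 196.

196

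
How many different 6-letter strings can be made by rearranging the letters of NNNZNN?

Letter multiplicities in NNNZNN: N×5, Z×1.
So there are 6! / (5!) = 6 distinguishable arrangements.

6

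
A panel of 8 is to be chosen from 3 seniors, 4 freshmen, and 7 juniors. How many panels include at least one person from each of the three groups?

Total 8-person selections from all 14: C(14,8) = 3003.
Subtract selections that omit an entire group: no seniors → C(11,8) = 165; no freshmen → C(10,8) = 45; no juniors → C(7,8) = 0.
Add back selections omitting two groups (i.e. drawn from a single group): C(3,8) + C(4,8) + C(7,8) = 0.
By inclusion–exclusion: 3003 − 210 + 0 = 2793.

2793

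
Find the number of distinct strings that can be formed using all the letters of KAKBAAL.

The 7 letters of KAKBAAL have repeats: A appearing 3 times and K appearing twice.
The number of distinct arrangements is 7!/(3!·2!) = 5040/12 = 420.

420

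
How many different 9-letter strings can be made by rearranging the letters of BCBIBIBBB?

The 9 letters of BCBIBIBBB have repeats: B appearing 6 times and I appearing twice.
The number of distinct arrangements is 9!/(6!·2!) = 362880/1440 = 252.

252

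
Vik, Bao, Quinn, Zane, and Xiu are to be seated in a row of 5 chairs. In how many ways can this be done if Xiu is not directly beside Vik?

72

There are 5! = 120 arrangements in all. If Xiu and Vik are adjacent, merging them into one block gives 2·(4)! = 48 arrangements.
Complementary counting: 120 − 48 = 72.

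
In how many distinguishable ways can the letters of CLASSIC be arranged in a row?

Letter multiplicities in CLASSIC: A×1, C×2, I×1, L×1, S×2.
The number of distinct arrangements is 7!/(2!·2!) = 5040/4 = 1260.

1260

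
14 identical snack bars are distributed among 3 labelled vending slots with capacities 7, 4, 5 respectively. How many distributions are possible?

6

By stars and bars, unrestricted non-negative solutions to x_1+…+x_3 = 14 number C(14+2,2) = 120.
Subtract solutions that violate a single cap (substitute x_i' = x_i − (cap_i+1)): x_1 ≥ 8 gives C(8,2) = 28; x_2 ≥ 5 gives C(11,2) = 55; x_3 ≥ 6 gives C(10,2) = 45. Together 128.
Add back pairs where two caps are both exceeded: 3 + 1 + 10 = 14.
By inclusion–exclusion the count is 120 − 128 + 14 = 6.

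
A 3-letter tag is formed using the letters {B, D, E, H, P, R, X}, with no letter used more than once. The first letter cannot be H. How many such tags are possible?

The first letter has 7−1 = 6 choices (anything except H).
The remaining 2 letters are filled from the other 6 symbols without repetition: 6 × 5 = 30.
Total: 6 × 30 = 180.

180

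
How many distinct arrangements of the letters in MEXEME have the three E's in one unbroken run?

12

Treat the 3 copies of E as a single block. The multiset to arrange is then {EEE, M, M, X}, 4 items in all.
That gives (4)!/(2!) = 12 arrangements.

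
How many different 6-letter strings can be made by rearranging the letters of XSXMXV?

XSXMXV has 6 letters with X appearing 3 times.
So there are 6! / (3!) = 120 distinguishable arrangements.

120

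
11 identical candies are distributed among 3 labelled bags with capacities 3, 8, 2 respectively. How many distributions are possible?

6

By stars and bars, unrestricted non-negative solutions to x_1+…+x_3 = 11 number C(11+2,2) = 78.
Subtract solutions that violate a single cap (substitute x_i' = x_i − (cap_i+1)): x_1 ≥ 4 gives C(9,2) = 36; x_2 ≥ 9 gives C(4,2) = 6; x_3 ≥ 3 gives C(10,2) = 45. Together 87.
Add back pairs where two caps are both exceeded: 0 + 15 + 0 = 15.
By inclusion–exclusion the count is 78 − 87 + 15 = 6.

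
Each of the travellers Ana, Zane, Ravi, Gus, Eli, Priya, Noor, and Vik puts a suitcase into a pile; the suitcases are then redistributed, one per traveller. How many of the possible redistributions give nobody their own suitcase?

14833

Count assignments avoiding every fixed point. For any j of the 8 travellers fixed to their own suitcase, the other 8−j can be arranged in (8−j)! ways.
By inclusion–exclusion this is Σ_{j=0}^{8} (−1)^j C(8,j)·(8−j)!.
Computing: 40320 − 40320 + 20160 − 6720 + 1680 − 336 + 56 − 8 + 1 = 14833.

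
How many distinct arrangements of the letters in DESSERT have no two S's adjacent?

900

Total arrangements of DESSERT: 7!/(2!·2!) = 1260.
Arrangements with the S's together: treat SS as one letter, giving (6)!/(2!) = 360.
Hence 1260 − 360 = 900.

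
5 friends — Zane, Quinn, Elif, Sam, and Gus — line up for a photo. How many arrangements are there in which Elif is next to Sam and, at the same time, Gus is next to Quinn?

24

Treat {Elif,Sam} as one block (2 orders) and {Gus,Quinn} as another (2 orders).
That leaves 3 units to arrange: 2 × 2 × 3! = 4 × 6 = 24.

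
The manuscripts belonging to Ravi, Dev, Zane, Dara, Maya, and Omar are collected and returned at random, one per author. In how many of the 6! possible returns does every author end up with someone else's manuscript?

Let Aᵢ be the assignments in which author i gets their own manuscript. We want the size of the complement of A₁∪…∪A_6.
By inclusion–exclusion this is Σ_{j=0}^{6} (−1)^j C(6,j)·(6−j)!.
Computing: 720 − 720 + 360 − 120 + 30 − 6 + 1 = 265.

265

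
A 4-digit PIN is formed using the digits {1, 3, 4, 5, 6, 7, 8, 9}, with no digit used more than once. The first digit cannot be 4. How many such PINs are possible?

1470

The first digit has 8−1 = 7 choices (anything except 4).
The remaining 3 digits are filled from the other 7 symbols without repetition: 7 × 6 × 5 = 210.
Total: 7 × 210 = 1470.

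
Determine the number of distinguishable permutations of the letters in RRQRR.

The 5 letters of RRQRR have repeats: R appearing 4 times.
The number of distinct arrangements is 5!/(4!) = 120/24 = 5.

5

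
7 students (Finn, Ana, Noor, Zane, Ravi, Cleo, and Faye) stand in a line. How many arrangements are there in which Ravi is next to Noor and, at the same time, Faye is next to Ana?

Treat {Ravi,Noor} as one block (2 orders) and {Faye,Ana} as another (2 orders).
That leaves 5 units to arrange: 2 × 2 × 5! = 4 × 120 = 480.

480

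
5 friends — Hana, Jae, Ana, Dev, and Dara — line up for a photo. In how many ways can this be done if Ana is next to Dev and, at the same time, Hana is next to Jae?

24

Treat {Ana,Dev} as one block (2 orders) and {Hana,Jae} as another (2 orders).
That leaves 3 units to arrange: 2 × 2 × 3! = 4 × 6 = 24.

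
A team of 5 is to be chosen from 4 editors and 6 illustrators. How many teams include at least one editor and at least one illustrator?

Total 5-person selections from all 10: C(10,5) = 252.
Selections missing a whole group: no editors → C(6,5) = 6; no illustrators → C(4,5) = 0.
Both groups omitted at once is impossible, so 252 − 6 = 246.

246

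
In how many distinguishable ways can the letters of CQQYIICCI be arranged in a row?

The 9 letters of CQQYIICCI have repeats: C appearing 3 times, I appearing 3 times, and Q appearing twice.
The number of distinct arrangements is 9!/(3!·3!·2!) = 362880/72 = 5040.

5040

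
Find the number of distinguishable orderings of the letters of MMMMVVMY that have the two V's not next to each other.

126

There are 8!/(5!·2!) = 168 arrangements of MMMMVVMY in total.
Arrangements with the V's together: treat VV as one letter, giving (7)!/(5!) = 42.
Subtracting, 168 − 42 = 126 arrangements keep the V's apart.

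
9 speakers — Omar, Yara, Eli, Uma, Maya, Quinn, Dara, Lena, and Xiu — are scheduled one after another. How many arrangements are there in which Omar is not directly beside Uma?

There are 9! = 362880 arrangements in all. If Omar and Uma are adjacent, merging them into one block gives 2·(8)! = 80640 arrangements.
So 362880 − 80640 = 282240 arrangements keep them apart.

282240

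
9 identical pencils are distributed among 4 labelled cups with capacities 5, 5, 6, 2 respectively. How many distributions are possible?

88

Ignoring the caps, the number of non-negative solutions to x_1+…+x_4 = 9 is C(12,3) = 220.
Subtract solutions that violate a single cap (substitute x_i' = x_i − (cap_i+1)): x_1 ≥ 6 gives C(6,3) = 20; x_2 ≥ 6 gives C(6,3) = 20; x_3 ≥ 7 gives C(5,3) = 10; x_4 ≥ 3 gives C(9,3) = 84. Together 134.
Add back pairs where two caps are both exceeded: 0 + 0 + 1 + 0 + 1 + 0 = 2.
By inclusion–exclusion the count is 220 − 134 + 2 = 88.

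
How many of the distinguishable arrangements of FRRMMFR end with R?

90

With the last slot taken by R, it remains to arrange the other 6 letters (FRMMFR).
Those 6 letters have F appearing twice, M appearing twice, and R appearing twice, giving (6)!/(2!·2!·2!) = 90.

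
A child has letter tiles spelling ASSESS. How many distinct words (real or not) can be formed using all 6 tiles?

Letter multiplicities in ASSESS: A×1, E×1, S×4.
The number of distinct arrangements is 6!/(4!) = 720/24 = 30.

30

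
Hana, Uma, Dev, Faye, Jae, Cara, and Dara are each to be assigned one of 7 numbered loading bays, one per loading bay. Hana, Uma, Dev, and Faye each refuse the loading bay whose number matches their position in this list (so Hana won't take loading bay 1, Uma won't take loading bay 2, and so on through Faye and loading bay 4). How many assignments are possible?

Let Aᵢ (for 1 ≤ i ≤ 4) be the placements that put person i in their forbidden loading bay. Any j of these fix j positions, leaving (7−j)! ways to fill the rest, and there are C(4,j) ways to pick which j.
By inclusion–exclusion, the number of valid placements is Σ_{j=0}^{4} (−1)^j C(4,j)·(7−j)!.
Computing: 5040 − 2880 + 720 − 96 + 6 = 2790.

2790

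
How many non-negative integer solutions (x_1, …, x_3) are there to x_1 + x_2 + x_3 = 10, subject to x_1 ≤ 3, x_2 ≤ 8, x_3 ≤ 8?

32

Without the upper bounds there are C(12,2) = 66 ways to split 10 among 3 variables.
Subtract solutions that violate a single cap (substitute x_i' = x_i − (cap_i+1)): x_1 ≥ 4 gives C(8,2) = 28; x_2 ≥ 9 gives C(3,2) = 3; x_3 ≥ 9 gives C(3,2) = 3. Together 34.
No two caps can be exceeded simultaneously, so the pair terms are all 0.
By inclusion–exclusion the count is 66 − 34 + 0 = 32.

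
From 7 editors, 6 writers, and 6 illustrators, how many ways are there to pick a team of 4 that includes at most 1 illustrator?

2431

Split by how many illustrators are chosen (0 through 1).
Sum: C(6,0)·C(13,4) + C(6,1)·C(13,3) = 715 + 1716 = 2431.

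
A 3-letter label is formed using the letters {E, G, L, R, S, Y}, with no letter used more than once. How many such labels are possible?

120

Choose and order 3 of the 6 symbols: the first letter has 6 options, the next 5, then 4.
6 × 5 × 4 = 120.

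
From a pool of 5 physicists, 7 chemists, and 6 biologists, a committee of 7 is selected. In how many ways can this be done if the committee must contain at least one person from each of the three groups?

28987

With no constraint there are C(18,7) = 31824 possible selections.
Subtract selections that omit an entire group: no physicists → C(13,7) = 1716; no chemists → C(11,7) = 330; no biologists → C(12,7) = 792.
Add back selections omitting two groups (i.e. drawn from a single group): C(5,7) + C(7,7) + C(6,7) = 1.
By inclusion–exclusion: 31824 − 2838 + 1 = 28987.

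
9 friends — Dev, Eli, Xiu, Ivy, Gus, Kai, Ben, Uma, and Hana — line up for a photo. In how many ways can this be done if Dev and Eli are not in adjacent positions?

Of the 9! = 362880 arrangements, those with Dev and Eli adjacent number 2 × 8! = 80640 (treat the pair as a block with 2 internal orders).
Complementary counting: 362880 − 80640 = 282240.

282240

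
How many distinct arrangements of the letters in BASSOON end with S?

With the last slot taken by S, it remains to arrange the other 6 letters (BASOON).
Those 6 letters have O appearing twice, giving (6)!/(2!) = 360.

360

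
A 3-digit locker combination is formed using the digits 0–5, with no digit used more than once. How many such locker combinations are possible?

120

With no repetition, fill the 3 digits in order: 6 choices, then 5, down to 4.
That product is 6 × 5 × 4 = 120.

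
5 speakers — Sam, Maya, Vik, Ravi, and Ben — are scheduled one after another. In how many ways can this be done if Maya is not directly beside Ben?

72

Of the 5! = 120 arrangements, those with Maya and Ben adjacent number 2 × 4! = 48 (treat the pair as a block with 2 internal orders).
So 120 − 48 = 72 arrangements keep them apart.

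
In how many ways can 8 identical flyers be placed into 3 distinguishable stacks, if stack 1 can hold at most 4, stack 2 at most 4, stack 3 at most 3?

10

By stars and bars, unrestricted non-negative solutions to x_1+…+x_3 = 8 number C(8+2,2) = 45.
Subtract solutions that violate a single cap (substitute x_i' = x_i − (cap_i+1)): x_1 ≥ 5 gives C(5,2) = 10; x_2 ≥ 5 gives C(5,2) = 10; x_3 ≥ 4 gives C(6,2) = 15. Together 35.
No two caps can be exceeded simultaneously, so the pair terms are all 0.
By inclusion–exclusion the count is 45 − 35 + 0 = 10.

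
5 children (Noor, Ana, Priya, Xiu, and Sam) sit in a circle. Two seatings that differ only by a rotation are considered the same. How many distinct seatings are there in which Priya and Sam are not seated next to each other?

12

Without the restriction there are (4)! = 24 seatings.
Seatings with Priya beside Sam: treat them as a block with 2 internal orders, giving 2 × (3)! = 12.
Subtracting, 24 − 12 = 12.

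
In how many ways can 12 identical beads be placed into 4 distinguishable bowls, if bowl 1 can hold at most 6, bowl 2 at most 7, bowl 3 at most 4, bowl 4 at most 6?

Ignoring the caps, the number of non-negative solutions to x_1+…+x_4 = 12 is C(15,3) = 455.
Subtract solutions that violate a single cap (substitute x_i' = x_i − (cap_i+1)): x_1 ≥ 7 gives C(8,3) = 56; x_2 ≥ 8 gives C(7,3) = 35; x_3 ≥ 5 gives C(10,3) = 120; x_4 ≥ 7 gives C(8,3) = 56. Together 267.
Add back pairs where two caps are both exceeded: 0 + 1 + 0 + 0 + 0 + 1 = 2.
By inclusion–exclusion the count is 455 − 267 + 2 = 190.

190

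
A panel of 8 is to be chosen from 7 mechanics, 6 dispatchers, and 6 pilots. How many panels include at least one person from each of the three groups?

72513

Total 8-person selections from all 19: C(19,8) = 75582.
Subtract selections that omit an entire group: no mechanics → C(12,8) = 495; no dispatchers → C(13,8) = 1287; no pilots → C(13,8) = 1287.
Add back selections omitting two groups (i.e. drawn from a single group): C(7,8) + C(6,8) + C(6,8) = 0.
By inclusion–exclusion: 75582 − 3069 + 0 = 72513.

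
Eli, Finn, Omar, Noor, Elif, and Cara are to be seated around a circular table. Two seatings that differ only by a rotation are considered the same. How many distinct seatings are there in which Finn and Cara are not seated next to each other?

Without the restriction there are (5)! = 120 seatings.
Seatings with Finn beside Cara: treat them as a block with 2 internal orders, giving 2 × (4)! = 48.
Subtracting, 120 − 48 = 72.

72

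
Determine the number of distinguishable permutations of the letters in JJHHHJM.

JJHHHJM has 7 letters with H appearing 3 times and J appearing 3 times.
The number of distinct arrangements is 7!/(3!·3!) = 5040/36 = 140.

140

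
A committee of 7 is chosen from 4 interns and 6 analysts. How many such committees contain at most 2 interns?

Split by how many interns are chosen (0 through 2).
Sum: C(4,0)·C(6,7) + C(4,1)·C(6,6) + C(4,2)·C(6,5) = 0 + 4 + 36 = 40.

40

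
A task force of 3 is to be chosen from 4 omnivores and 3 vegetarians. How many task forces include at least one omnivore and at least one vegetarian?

Unrestricted: C(7,3) = 35 ways to pick any 3 of the 7.
Selections missing a whole group: no omnivores → C(3,3) = 1; no vegetarians → C(4,3) = 4.
Both groups omitted at once is impossible, so 35 − 5 = 30.

30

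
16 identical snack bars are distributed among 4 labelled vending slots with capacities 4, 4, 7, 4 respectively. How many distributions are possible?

Ignoring the caps, the number of non-negative solutions to x_1+…+x_4 = 16 is C(19,3) = 969.
Subtract solutions that violate a single cap (substitute x_i' = x_i − (cap_i+1)): x_1 ≥ 5 gives C(14,3) = 364; x_2 ≥ 5 gives C(14,3) = 364; x_3 ≥ 8 gives C(11,3) = 165; x_4 ≥ 5 gives C(14,3) = 364. Together 1257.
Add back pairs where two caps are both exceeded: 84 + 20 + 84 + 20 + 84 + 20 = 312.
Subtract triples: 0 + 4 + 0 + 0 = 4.
By inclusion–exclusion the count is 969 − 1257 + 312 − 4 = 20.

20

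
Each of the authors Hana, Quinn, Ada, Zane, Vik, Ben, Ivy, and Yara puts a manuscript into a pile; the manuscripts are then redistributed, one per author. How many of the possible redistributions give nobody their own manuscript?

Let Aᵢ be the assignments in which author i gets their own manuscript. We want the size of the complement of A₁∪…∪A_8.
By inclusion–exclusion this is Σ_{j=0}^{8} (−1)^j C(8,j)·(8−j)!.
Computing: 40320 − 40320 + 20160 − 6720 + 1680 − 336 + 56 − 8 + 1 = 14833.

14833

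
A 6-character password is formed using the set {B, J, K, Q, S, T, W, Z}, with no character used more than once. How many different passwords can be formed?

20160

This is a permutation of 6 out of 8: P(8,6) = 8!/2!.
8 × 7 × 6 × 5 × 4 × 3 = 20160.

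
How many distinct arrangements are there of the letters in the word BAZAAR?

120

The 6 letters of BAZAAR have repeats: A appearing 3 times.
So there are 6! / (3!) = 120 distinguishable arrangements.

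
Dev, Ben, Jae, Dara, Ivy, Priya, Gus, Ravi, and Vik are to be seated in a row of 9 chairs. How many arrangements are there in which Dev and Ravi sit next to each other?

Glue Dev and Ravi into one block (2 internal orders), leaving 8 units to arrange in a row.
That gives 2 × 8! = 2 × 40320 = 80640.

80640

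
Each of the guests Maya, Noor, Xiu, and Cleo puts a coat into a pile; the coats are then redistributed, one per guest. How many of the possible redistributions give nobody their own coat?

9

Count assignments avoiding every fixed point. For any j of the 4 guests fixed to their own coat, the other 4−j can be arranged in (4−j)! ways.
By inclusion–exclusion this is Σ_{j=0}^{4} (−1)^j C(4,j)·(4−j)!.
Computing: 24 − 24 + 12 − 4 + 1 = 9.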